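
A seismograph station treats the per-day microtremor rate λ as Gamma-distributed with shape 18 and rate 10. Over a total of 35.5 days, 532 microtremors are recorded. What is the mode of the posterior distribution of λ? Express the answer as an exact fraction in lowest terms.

Total count 532 over total exposure 35.5 days.
The Gamma prior is conjugate for the Poisson rate, so λ | data ~ Gamma(18+532, 10+35.5) = Gamma(550, 91/2).
Posterior mode = (α'−1)/β' = 549/(91/2) = 1098/91.

1098/91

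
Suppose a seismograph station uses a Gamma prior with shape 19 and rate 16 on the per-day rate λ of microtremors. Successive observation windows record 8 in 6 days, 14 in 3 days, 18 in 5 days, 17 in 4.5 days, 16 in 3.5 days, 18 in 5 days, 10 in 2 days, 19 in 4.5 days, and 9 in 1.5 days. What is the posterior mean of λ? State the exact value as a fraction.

148/51

Total count: 8 + 14 + 18 + 17 + 16 + 18 + 10 + 19 + 9 = 129.
Total exposure: 6 + 3 + 5 + 4.5 + 3.5 + 5 + 2 + 4.5 + 1.5 = 35 days.
Posterior: α' = 19 + 129 = 148, β' = 16 + 35 = 51.
Posterior mean = α'/β' = 148/51.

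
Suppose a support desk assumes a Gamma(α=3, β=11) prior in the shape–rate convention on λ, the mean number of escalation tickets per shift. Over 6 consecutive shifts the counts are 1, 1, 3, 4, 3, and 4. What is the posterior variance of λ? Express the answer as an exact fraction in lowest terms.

Total count: 1 + 1 + 3 + 4 + 3 + 4 = 16.
Total exposure: 6 shifts.
Gamma(α, β) with Poisson data over total exposure Σt gives posterior Gamma(α+Σx, β+Σt) = Gamma(19, 17).
Posterior variance = α'/β'² = 19/289.

19/289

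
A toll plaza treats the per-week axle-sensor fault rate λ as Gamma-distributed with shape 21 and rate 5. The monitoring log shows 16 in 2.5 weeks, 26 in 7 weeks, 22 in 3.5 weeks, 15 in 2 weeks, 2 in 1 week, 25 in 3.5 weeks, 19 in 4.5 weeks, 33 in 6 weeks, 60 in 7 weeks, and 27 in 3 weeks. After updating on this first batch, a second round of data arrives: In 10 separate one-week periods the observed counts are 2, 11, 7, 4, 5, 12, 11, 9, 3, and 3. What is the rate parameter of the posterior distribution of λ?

Total count: 16 + 26 + 22 + 15 + 2 + 25 + 19 + 33 + 60 + 27 = 245.
Total exposure: 2.5 + 7 + 3.5 + 2 + 1 + 3.5 + 4.5 + 6 + 7 + 3 = 40 weeks.
After the first batch: Gamma(21 + 245, 5 + 40) = Gamma(266, 45).
Total count: 2 + 11 + 7 + 4 + 5 + 12 + 11 + 9 + 3 + 3 = 67.
Total exposure: 10 weeks.
After the second batch: Gamma(266 + 67, 45 + 10) = Gamma(333, 55).

55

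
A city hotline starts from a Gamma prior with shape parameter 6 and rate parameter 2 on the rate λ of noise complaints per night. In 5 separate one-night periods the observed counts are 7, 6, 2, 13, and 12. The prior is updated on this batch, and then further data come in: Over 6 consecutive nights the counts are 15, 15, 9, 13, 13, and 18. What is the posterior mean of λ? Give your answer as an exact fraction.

Total count: 7 + 6 + 2 + 13 + 12 = 40.
Total exposure: 5 nights.
After the first batch: Gamma(6 + 40, 2 + 5) = Gamma(46, 7).
Total count: 15 + 15 + 9 + 13 + 13 + 18 = 83.
Total exposure: 6 nights.
After the second batch: Gamma(46 + 83, 7 + 6) = Gamma(129, 13).
Posterior mean = α'/β' = 129/13.

129/13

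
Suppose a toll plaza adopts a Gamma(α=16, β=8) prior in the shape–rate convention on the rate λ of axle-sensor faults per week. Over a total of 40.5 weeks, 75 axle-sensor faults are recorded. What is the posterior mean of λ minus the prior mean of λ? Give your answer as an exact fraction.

-12/97

Total count 75 over total exposure 40.5 weeks.
By Gamma–Poisson conjugacy, the posterior is Gamma(α + Σx, β + Σt) = Gamma(16 + 75, 8 + 40.5) = Gamma(91, 97/2).
Posterior mean = 91/(97/2) = 182/97; prior mean = 16/8 = 2. Difference = 182/97 − 2 = -12/97.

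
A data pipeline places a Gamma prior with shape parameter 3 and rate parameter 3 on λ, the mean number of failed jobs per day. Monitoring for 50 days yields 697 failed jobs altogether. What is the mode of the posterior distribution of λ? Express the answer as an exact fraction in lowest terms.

699/53

Total count 697 over total exposure 50 days.
By Gamma–Poisson conjugacy, the posterior is Gamma(α + Σx, β + Σt) = Gamma(3 + 697, 3 + 50) = Gamma(700, 53).
Posterior mode = (α'−1)/β' = 699/53.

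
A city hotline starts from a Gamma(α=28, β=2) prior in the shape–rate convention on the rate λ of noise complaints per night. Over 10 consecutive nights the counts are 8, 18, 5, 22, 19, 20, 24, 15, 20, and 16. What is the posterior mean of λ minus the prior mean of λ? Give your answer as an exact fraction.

Total count: 8 + 18 + 5 + 22 + 19 + 20 + 24 + 15 + 20 + 16 = 167.
Total exposure: 10 nights.
Conjugate update: add total count to the shape and total exposure to the rate, giving Gamma(195, 12).
Posterior mean = 195/12 = 65/4; prior mean = 28/2 = 14. Difference = 65/4 − 14 = 9/4.

9/4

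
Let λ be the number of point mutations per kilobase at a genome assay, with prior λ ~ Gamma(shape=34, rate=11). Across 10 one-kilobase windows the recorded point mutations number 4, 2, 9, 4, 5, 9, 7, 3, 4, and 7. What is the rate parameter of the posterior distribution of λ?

21

Total count: 4 + 2 + 9 + 4 + 5 + 9 + 7 + 3 + 4 + 7 = 54.
Total exposure: 10 kilobases.
The Gamma prior is conjugate for the Poisson rate, so λ | data ~ Gamma(34+54, 11+10) = Gamma(88, 21).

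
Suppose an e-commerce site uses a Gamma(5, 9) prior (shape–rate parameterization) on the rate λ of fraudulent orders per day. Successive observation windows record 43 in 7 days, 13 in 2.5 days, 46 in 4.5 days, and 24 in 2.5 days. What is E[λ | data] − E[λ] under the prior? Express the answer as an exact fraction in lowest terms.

701/153

Total count: 43 + 13 + 46 + 24 = 126.
Total exposure: 7 + 2.5 + 4.5 + 2.5 = 16.5 days.
By Gamma–Poisson conjugacy, the posterior is Gamma(α + Σx, β + Σt) = Gamma(5 + 126, 9 + 16.5) = Gamma(131, 51/2).
Posterior mean = 131/(51/2) = 262/51; prior mean = 5/9 = 5/9. Difference = 262/51 − 5/9 = 701/153.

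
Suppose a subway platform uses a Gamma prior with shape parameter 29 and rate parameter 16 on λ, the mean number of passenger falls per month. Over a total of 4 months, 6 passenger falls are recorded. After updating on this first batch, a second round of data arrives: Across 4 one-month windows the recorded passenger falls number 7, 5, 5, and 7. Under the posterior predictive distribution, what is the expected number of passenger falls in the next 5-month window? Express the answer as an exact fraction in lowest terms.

295/24

Total count 6 over total exposure 4 months.
After the first batch: Gamma(29 + 6, 16 + 4) = Gamma(35, 20).
Total count: 7 + 5 + 5 + 7 = 24.
Total exposure: 4 months.
After the second batch: Gamma(35 + 24, 20 + 4) = Gamma(59, 24).
Predictive mean over a 5-month window = T·E[λ|data] = 5·59/24 = 295/24.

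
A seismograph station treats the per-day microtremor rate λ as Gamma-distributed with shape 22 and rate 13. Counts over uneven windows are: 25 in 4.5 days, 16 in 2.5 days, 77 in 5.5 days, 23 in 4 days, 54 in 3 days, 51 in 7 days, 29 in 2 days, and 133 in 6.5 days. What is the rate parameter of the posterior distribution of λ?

48

Total count: 25 + 16 + 77 + 23 + 54 + 51 + 29 + 133 = 408.
Total exposure: 4.5 + 2.5 + 5.5 + 4 + 3 + 7 + 2 + 6.5 = 35 days.
Conjugate update: add total count to the shape and total exposure to the rate, giving Gamma(430, 48).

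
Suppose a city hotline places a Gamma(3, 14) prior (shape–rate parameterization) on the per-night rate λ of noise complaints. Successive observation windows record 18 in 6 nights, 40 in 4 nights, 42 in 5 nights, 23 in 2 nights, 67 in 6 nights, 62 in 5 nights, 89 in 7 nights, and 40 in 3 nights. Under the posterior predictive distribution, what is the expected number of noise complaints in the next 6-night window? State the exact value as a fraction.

576/13

Total count: 18 + 40 + 42 + 23 + 67 + 62 + 89 + 40 = 381.
Total exposure: 6 + 4 + 5 + 2 + 6 + 5 + 7 + 3 = 38 nights.
Conjugate update: add total count to the shape and total exposure to the rate, giving Gamma(384, 52).
Predictive mean over a 6-night window = T·E[λ|data] = 6·384/52 = 576/13.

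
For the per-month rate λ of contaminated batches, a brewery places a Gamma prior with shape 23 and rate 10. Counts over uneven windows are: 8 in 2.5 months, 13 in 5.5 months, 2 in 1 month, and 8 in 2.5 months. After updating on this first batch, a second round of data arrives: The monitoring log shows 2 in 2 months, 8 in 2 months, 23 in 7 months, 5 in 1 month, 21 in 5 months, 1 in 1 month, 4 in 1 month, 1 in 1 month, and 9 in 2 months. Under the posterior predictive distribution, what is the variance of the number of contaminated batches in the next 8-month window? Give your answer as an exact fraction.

210944/7569

Total count: 8 + 13 + 2 + 8 = 31.
Total exposure: 2.5 + 5.5 + 1 + 2.5 = 11.5 months.
After the first batch: Gamma(23 + 31, 10 + 11.5) = Gamma(54, 43/2).
Total count: 2 + 8 + 23 + 5 + 21 + 1 + 4 + 1 + 9 = 74.
Total exposure: 2 + 2 + 7 + 1 + 5 + 1 + 1 + 1 + 2 = 22 months.
After the second batch: Gamma(54 + 74, 43/2 + 22) = Gamma(128, 87/2).
The posterior predictive for a window of length T is Negative Binomial with variance T·α'·(β'+T)/β'² = 8·128·(103/2)/(7569/4) = 210944/7569.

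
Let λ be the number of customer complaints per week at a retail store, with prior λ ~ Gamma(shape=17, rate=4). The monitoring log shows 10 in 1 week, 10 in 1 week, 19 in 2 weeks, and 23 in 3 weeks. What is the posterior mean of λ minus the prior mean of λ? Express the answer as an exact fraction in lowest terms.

129/44

Total count: 10 + 10 + 19 + 23 = 62.
Total exposure: 1 + 1 + 2 + 3 = 7 weeks.
By Gamma–Poisson conjugacy, the posterior is Gamma(α + Σx, β + Σt) = Gamma(17 + 62, 4 + 7) = Gamma(79, 11).
Posterior mean = 79/11 = 79/11; prior mean = 17/4 = 17/4. Difference = 79/11 − 17/4 = 129/44.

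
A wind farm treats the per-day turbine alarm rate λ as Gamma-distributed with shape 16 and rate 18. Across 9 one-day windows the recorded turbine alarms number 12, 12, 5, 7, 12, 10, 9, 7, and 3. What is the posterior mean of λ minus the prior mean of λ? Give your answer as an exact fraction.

Total count: 12 + 12 + 5 + 7 + 12 + 10 + 9 + 7 + 3 = 77.
Total exposure: 9 days.
The Gamma prior is conjugate for the Poisson rate, so λ | data ~ Gamma(16+77, 18+9) = Gamma(93, 27).
Posterior mean = 93/27 = 31/9; prior mean = 16/18 = 8/9. Difference = 31/9 − 8/9 = 23/9.

23/9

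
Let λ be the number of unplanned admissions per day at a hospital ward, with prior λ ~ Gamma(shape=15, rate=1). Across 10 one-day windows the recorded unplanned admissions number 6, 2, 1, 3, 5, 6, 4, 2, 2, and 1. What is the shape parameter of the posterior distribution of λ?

47

Total count: 6 + 2 + 1 + 3 + 5 + 6 + 4 + 2 + 2 + 1 = 32.
Total exposure: 10 days.
The Gamma prior is conjugate for the Poisson rate, so λ | data ~ Gamma(15+32, 1+10) = Gamma(47, 11).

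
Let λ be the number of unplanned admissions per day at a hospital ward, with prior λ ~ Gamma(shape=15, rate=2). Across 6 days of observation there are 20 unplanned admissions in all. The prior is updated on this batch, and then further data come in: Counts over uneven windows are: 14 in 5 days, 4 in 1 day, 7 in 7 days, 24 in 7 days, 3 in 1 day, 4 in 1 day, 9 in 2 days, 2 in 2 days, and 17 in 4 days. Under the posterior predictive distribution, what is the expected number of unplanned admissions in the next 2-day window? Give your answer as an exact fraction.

Total count 20 over total exposure 6 days.
After the first batch: Gamma(15 + 20, 2 + 6) = Gamma(35, 8).
Total count: 14 + 4 + 7 + 24 + 3 + 4 + 9 + 2 + 17 = 84.
Total exposure: 5 + 1 + 7 + 7 + 1 + 1 + 2 + 2 + 4 = 30 days.
After the second batch: Gamma(35 + 84, 8 + 30) = Gamma(119, 38).
Predictive mean over a 2-day window = T·E[λ|data] = 2·119/38 = 119/19.

119/19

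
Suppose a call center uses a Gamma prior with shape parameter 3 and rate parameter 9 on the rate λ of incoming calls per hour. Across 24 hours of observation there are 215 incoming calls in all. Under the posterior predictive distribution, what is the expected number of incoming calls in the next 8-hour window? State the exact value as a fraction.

Total count 215 over total exposure 24 hours.
Gamma(α, β) with Poisson data over total exposure Σt gives posterior Gamma(α+Σx, β+Σt) = Gamma(218, 33).
Predictive mean over an 8-hour window = T·E[λ|data] = 8·218/33 = 1744/33.

1744/33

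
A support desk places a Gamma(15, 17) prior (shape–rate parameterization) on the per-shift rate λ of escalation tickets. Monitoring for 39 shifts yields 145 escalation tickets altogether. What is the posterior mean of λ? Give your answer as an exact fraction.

20/7

Total count 145 over total exposure 39 shifts.
The Gamma prior is conjugate for the Poisson rate, so λ | data ~ Gamma(15+145, 17+39) = Gamma(160, 56).
Posterior mean = α'/β' = 160/56 = 20/7.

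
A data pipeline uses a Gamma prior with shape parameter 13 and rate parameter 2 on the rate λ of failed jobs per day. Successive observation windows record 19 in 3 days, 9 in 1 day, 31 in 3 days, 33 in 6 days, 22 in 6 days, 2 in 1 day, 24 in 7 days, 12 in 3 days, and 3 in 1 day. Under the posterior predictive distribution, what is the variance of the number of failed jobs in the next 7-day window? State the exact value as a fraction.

Total count: 19 + 9 + 31 + 33 + 22 + 2 + 24 + 12 + 3 = 155.
Total exposure: 3 + 1 + 3 + 6 + 6 + 1 + 7 + 3 + 1 = 31 days.
Gamma(α, β) with Poisson data over total exposure Σt gives posterior Gamma(α+Σx, β+Σt) = Gamma(168, 33).
The posterior predictive for a window of length T is Negative Binomial with variance T·α'·(β'+T)/β'² = 7·168·40/1089 = 15680/363.

15680/363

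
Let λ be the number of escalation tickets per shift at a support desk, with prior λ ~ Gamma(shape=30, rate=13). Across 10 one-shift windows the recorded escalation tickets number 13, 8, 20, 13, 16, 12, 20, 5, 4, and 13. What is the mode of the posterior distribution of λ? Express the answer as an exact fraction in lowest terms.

153/23

Total count: 13 + 8 + 20 + 13 + 16 + 12 + 20 + 5 + 4 + 13 = 124.
Total exposure: 10 shifts.
The Gamma prior is conjugate for the Poisson rate, so λ | data ~ Gamma(30+124, 13+10) = Gamma(154, 23).
Posterior mode = (α'−1)/β' = 153/23.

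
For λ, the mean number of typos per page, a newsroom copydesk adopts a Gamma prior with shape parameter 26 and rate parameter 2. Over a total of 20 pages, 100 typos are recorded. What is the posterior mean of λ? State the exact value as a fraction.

Total count 100 over total exposure 20 pages.
The Gamma prior is conjugate for the Poisson rate, so λ | data ~ Gamma(26+100, 2+20) = Gamma(126, 22).
Posterior mean = α'/β' = 126/22 = 63/11.

63/11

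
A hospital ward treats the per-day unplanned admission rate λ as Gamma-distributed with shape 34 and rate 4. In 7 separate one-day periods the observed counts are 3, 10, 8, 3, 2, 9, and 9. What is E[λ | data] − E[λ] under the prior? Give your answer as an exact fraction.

-31/22

Total count: 3 + 10 + 8 + 3 + 2 + 9 + 9 = 44.
Total exposure: 7 days.
By Gamma–Poisson conjugacy, the posterior is Gamma(α + Σx, β + Σt) = Gamma(34 + 44, 4 + 7) = Gamma(78, 11).
Posterior mean = 78/11 = 78/11; prior mean = 34/4 = 17/2. Difference = 78/11 − 17/2 = -31/22.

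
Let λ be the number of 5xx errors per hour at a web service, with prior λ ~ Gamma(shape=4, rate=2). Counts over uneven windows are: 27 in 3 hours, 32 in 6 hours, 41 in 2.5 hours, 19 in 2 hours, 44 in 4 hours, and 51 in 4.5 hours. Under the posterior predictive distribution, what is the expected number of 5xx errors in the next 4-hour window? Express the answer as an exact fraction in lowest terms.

Total count: 27 + 32 + 41 + 19 + 44 + 51 = 214.
Total exposure: 3 + 6 + 2.5 + 2 + 4 + 4.5 = 22 hours.
By Gamma–Poisson conjugacy, the posterior is Gamma(α + Σx, β + Σt) = Gamma(4 + 214, 2 + 22) = Gamma(218, 24).
Predictive mean over a 4-hour window = T·E[λ|data] = 4·218/24 = 109/3.

109/3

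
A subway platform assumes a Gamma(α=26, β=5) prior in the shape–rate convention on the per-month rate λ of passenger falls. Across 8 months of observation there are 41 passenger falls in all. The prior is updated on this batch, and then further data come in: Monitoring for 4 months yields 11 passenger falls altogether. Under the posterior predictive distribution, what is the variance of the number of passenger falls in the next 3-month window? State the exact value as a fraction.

Total count 41 over total exposure 8 months.
After the first batch: Gamma(26 + 41, 5 + 8) = Gamma(67, 13).
Total count 11 over total exposure 4 months.
After the second batch: Gamma(67 + 11, 13 + 4) = Gamma(78, 17).
The posterior predictive for a window of length T is Negative Binomial with variance T·α'·(β'+T)/β'² = 3·78·20/289 = 4680/289.

4680/289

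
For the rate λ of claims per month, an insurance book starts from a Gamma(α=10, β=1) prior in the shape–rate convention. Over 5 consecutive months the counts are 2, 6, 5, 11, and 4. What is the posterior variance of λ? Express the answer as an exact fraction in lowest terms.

19/18

Total count: 2 + 6 + 5 + 11 + 4 = 28.
Total exposure: 5 months.
The Gamma prior is conjugate for the Poisson rate, so λ | data ~ Gamma(10+28, 1+5) = Gamma(38, 6).
Posterior variance = α'/β'² = 38/36 = 19/18.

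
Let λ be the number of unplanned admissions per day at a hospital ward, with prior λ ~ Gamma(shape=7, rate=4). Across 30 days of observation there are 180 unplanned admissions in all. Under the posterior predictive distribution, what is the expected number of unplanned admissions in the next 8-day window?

Total count 180 over total exposure 30 days.
Posterior: α' = 7 + 180 = 187, β' = 4 + 30 = 34.
Predictive mean over an 8-day window = T·E[λ|data] = 8·187/34 = 44.

44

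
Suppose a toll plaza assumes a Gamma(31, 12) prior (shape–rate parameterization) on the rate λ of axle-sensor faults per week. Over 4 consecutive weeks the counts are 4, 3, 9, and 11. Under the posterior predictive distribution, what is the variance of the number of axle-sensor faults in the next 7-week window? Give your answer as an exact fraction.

Total count: 4 + 3 + 9 + 11 = 27.
Total exposure: 4 weeks.
By Gamma–Poisson conjugacy, the posterior is Gamma(α + Σx, β + Σt) = Gamma(31 + 27, 12 + 4) = Gamma(58, 16).
The posterior predictive for a window of length T is Negative Binomial with variance T·α'·(β'+T)/β'² = 7·58·23/256 = 4669/128.

4669/128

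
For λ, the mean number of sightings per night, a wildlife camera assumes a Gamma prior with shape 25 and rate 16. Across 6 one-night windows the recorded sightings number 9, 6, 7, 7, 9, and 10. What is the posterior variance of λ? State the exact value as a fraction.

Total count: 9 + 6 + 7 + 7 + 9 + 10 = 48.
Total exposure: 6 nights.
Conjugate update: add total count to the shape and total exposure to the rate, giving Gamma(73, 22).
Posterior variance = α'/β'² = 73/484.

73/484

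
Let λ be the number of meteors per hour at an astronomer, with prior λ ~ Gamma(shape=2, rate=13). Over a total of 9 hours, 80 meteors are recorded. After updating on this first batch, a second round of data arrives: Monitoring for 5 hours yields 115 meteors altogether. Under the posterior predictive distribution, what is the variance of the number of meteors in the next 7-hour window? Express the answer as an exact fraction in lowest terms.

46886/729

Total count 80 over total exposure 9 hours.
After the first batch: Gamma(2 + 80, 13 + 9) = Gamma(82, 22).
Total count 115 over total exposure 5 hours.
After the second batch: Gamma(82 + 115, 22 + 5) = Gamma(197, 27).
The posterior predictive for a window of length T is Negative Binomial with variance T·α'·(β'+T)/β'² = 7·197·34/729 = 46886/729.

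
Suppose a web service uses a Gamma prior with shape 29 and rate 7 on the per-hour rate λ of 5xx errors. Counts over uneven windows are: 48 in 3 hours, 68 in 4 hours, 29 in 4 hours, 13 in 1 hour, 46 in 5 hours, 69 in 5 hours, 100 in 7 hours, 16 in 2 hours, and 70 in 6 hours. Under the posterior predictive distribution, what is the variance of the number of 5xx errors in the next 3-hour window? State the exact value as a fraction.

8601/242

Total count: 48 + 68 + 29 + 13 + 46 + 69 + 100 + 16 + 70 = 459.
Total exposure: 3 + 4 + 4 + 1 + 5 + 5 + 7 + 2 + 6 = 37 hours.
Conjugate update: add total count to the shape and total exposure to the rate, giving Gamma(488, 44).
The posterior predictive for a window of length T is Negative Binomial with variance T·α'·(β'+T)/β'² = 3·488·47/1936 = 8601/242.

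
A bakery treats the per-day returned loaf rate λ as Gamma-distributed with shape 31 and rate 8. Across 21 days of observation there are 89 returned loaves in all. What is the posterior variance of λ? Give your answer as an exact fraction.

Total count 89 over total exposure 21 days.
Gamma(α, β) with Poisson data over total exposure Σt gives posterior Gamma(α+Σx, β+Σt) = Gamma(120, 29).
Posterior variance = α'/β'² = 120/841.

120/841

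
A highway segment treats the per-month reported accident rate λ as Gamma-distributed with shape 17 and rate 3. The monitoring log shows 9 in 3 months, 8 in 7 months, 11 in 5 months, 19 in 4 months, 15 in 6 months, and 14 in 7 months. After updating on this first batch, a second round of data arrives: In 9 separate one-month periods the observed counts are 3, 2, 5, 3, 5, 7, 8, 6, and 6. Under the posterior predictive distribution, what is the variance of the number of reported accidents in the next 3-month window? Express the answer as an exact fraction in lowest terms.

9729/968

Total count: 9 + 8 + 11 + 19 + 15 + 14 = 76.
Total exposure: 3 + 7 + 5 + 4 + 6 + 7 = 32 months.
After the first batch: Gamma(17 + 76, 3 + 32) = Gamma(93, 35).
Total count: 3 + 2 + 5 + 3 + 5 + 7 + 8 + 6 + 6 = 45.
Total exposure: 9 months.
After the second batch: Gamma(93 + 45, 35 + 9) = Gamma(138, 44).
The posterior predictive for a window of length T is Negative Binomial with variance T·α'·(β'+T)/β'² = 3·138·47/1936 = 9729/968.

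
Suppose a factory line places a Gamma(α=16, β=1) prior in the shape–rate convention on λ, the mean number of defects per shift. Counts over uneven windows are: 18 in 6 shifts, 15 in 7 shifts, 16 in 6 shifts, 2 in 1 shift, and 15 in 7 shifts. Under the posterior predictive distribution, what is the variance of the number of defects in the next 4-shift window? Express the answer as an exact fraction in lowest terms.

Total count: 18 + 15 + 16 + 2 + 15 = 66.
Total exposure: 6 + 7 + 6 + 1 + 7 = 27 shifts.
The Gamma prior is conjugate for the Poisson rate, so λ | data ~ Gamma(16+66, 1+27) = Gamma(82, 28).
The posterior predictive for a window of length T is Negative Binomial with variance T·α'·(β'+T)/β'² = 4·82·32/784 = 656/49.

656/49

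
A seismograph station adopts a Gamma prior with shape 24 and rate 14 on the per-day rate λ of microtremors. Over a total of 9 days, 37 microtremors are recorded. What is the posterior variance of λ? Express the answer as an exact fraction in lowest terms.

Total count 37 over total exposure 9 days.
The Gamma prior is conjugate for the Poisson rate, so λ | data ~ Gamma(24+37, 14+9) = Gamma(61, 23).
Posterior variance = α'/β'² = 61/529.

61/529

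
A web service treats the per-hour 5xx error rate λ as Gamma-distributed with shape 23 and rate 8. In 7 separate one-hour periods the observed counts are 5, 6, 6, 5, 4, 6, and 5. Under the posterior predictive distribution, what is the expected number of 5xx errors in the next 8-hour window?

32

Total count: 5 + 6 + 6 + 5 + 4 + 6 + 5 = 37.
Total exposure: 7 hours.
Conjugate update: add total count to the shape and total exposure to the rate, giving Gamma(60, 15).
Predictive mean over an 8-hour window = T·E[λ|data] = 8·60/15 = 32.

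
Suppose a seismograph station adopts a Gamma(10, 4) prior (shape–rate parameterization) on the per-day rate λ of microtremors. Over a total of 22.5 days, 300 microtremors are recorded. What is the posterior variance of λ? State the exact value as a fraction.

Total count 300 over total exposure 22.5 days.
By Gamma–Poisson conjugacy, the posterior is Gamma(α + Σx, β + Σt) = Gamma(10 + 300, 4 + 22.5) = Gamma(310, 53/2).
Posterior variance = α'/β'² = 310/(2809/4) = 1240/2809.

1240/2809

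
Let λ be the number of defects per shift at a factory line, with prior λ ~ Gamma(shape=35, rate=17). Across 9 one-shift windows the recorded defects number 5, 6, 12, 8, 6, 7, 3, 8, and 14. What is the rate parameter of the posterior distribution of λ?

Total count: 5 + 6 + 12 + 8 + 6 + 7 + 3 + 8 + 14 = 69.
Total exposure: 9 shifts.
Posterior: α' = 35 + 69 = 104, β' = 17 + 9 = 26.

26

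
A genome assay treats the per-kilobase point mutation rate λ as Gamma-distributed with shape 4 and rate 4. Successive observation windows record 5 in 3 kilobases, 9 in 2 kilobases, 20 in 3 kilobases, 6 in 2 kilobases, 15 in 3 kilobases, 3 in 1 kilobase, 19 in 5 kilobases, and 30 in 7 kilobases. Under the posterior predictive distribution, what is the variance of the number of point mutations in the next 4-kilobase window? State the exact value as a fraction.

Total count: 5 + 9 + 20 + 6 + 15 + 3 + 19 + 30 = 107.
Total exposure: 3 + 2 + 3 + 2 + 3 + 1 + 5 + 7 = 26 kilobases.
Posterior: α' = 4 + 107 = 111, β' = 4 + 26 = 30.
The posterior predictive for a window of length T is Negative Binomial with variance T·α'·(β'+T)/β'² = 4·111·34/900 = 1258/75.

1258/75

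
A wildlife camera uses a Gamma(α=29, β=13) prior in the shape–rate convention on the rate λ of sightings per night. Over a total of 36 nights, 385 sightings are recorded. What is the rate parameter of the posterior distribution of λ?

Total count 385 over total exposure 36 nights.
Posterior: α' = 29 + 385 = 414, β' = 13 + 36 = 49.

49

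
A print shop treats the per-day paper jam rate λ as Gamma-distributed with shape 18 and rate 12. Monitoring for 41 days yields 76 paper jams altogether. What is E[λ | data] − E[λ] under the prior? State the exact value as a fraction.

Total count 76 over total exposure 41 days.
The Gamma prior is conjugate for the Poisson rate, so λ | data ~ Gamma(18+76, 12+41) = Gamma(94, 53).
Posterior mean = 94/53 = 94/53; prior mean = 18/12 = 3/2. Difference = 94/53 − 3/2 = 29/106.

29/106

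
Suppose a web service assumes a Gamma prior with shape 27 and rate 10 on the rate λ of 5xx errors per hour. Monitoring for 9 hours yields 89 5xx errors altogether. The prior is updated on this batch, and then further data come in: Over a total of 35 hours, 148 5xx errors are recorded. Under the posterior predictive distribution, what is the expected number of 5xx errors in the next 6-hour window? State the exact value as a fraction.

88/3

Total count 89 over total exposure 9 hours.
After the first batch: Gamma(27 + 89, 10 + 9) = Gamma(116, 19).
Total count 148 over total exposure 35 hours.
After the second batch: Gamma(116 + 148, 19 + 35) = Gamma(264, 54).
Predictive mean over a 6-hour window = T·E[λ|data] = 6·264/54 = 88/3.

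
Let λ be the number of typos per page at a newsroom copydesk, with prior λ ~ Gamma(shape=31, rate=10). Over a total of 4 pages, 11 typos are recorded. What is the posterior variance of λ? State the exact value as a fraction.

Total count 11 over total exposure 4 pages.
The Gamma prior is conjugate for the Poisson rate, so λ | data ~ Gamma(31+11, 10+4) = Gamma(42, 14).
Posterior variance = α'/β'² = 42/196 = 3/14.

3/14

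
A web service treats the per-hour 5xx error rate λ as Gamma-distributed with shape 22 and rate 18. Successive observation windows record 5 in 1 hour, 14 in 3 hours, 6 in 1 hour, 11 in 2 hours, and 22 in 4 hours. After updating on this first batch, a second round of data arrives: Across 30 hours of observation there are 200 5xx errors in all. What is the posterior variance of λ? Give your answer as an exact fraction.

Total count: 5 + 14 + 6 + 11 + 22 = 58.
Total exposure: 1 + 3 + 1 + 2 + 4 = 11 hours.
After the first batch: Gamma(22 + 58, 18 + 11) = Gamma(80, 29).
Total count 200 over total exposure 30 hours.
After the second batch: Gamma(80 + 200, 29 + 30) = Gamma(280, 59).
Posterior variance = α'/β'² = 280/3481.

280/3481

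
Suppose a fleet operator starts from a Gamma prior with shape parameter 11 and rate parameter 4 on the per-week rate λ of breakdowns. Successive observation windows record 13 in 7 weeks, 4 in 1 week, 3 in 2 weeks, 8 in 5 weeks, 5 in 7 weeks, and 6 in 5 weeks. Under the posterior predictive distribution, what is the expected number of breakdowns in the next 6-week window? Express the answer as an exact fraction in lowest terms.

Total count: 13 + 4 + 3 + 8 + 5 + 6 = 39.
Total exposure: 7 + 1 + 2 + 5 + 7 + 5 = 27 weeks.
By Gamma–Poisson conjugacy, the posterior is Gamma(α + Σx, β + Σt) = Gamma(11 + 39, 4 + 27) = Gamma(50, 31).
Predictive mean over a 6-week window = T·E[λ|data] = 6·50/31 = 300/31.

300/31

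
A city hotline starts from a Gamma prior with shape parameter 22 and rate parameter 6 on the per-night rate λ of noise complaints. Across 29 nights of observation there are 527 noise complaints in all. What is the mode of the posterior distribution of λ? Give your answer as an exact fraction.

Total count 527 over total exposure 29 nights.
Gamma(α, β) with Poisson data over total exposure Σt gives posterior Gamma(α+Σx, β+Σt) = Gamma(549, 35).
Posterior mode = (α'−1)/β' = 548/35.

548/35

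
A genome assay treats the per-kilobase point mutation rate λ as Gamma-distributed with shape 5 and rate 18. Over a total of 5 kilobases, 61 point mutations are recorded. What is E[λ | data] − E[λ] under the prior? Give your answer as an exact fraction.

Total count 61 over total exposure 5 kilobases.
By Gamma–Poisson conjugacy, the posterior is Gamma(α + Σx, β + Σt) = Gamma(5 + 61, 18 + 5) = Gamma(66, 23).
Posterior mean = 66/23 = 66/23; prior mean = 5/18 = 5/18. Difference = 66/23 − 5/18 = 1073/414.

1073/414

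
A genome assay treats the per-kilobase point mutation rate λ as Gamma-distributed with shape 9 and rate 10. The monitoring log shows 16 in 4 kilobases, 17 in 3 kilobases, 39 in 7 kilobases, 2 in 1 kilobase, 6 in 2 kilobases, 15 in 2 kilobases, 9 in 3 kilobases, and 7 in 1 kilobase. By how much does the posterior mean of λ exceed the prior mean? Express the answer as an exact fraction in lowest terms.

Total count: 16 + 17 + 39 + 2 + 6 + 15 + 9 + 7 = 111.
Total exposure: 4 + 3 + 7 + 1 + 2 + 2 + 3 + 1 = 23 kilobases.
Posterior: α' = 9 + 111 = 120, β' = 10 + 23 = 33.
Posterior mean = 120/33 = 40/11; prior mean = 9/10 = 9/10. Difference = 40/11 − 9/10 = 301/110.

301/110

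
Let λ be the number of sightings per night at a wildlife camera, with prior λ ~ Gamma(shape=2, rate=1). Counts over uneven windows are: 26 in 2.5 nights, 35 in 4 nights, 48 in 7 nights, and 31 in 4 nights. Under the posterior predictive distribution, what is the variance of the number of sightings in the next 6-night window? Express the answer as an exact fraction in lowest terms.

83496/1369

Total count: 26 + 35 + 48 + 31 = 140.
Total exposure: 2.5 + 4 + 7 + 4 = 17.5 nights.
Posterior: α' = 2 + 140 = 142, β' = 1 + 17.5 = 37/2.
The posterior predictive for a window of length T is Negative Binomial with variance T·α'·(β'+T)/β'² = 6·142·(49/2)/(1369/4) = 83496/1369.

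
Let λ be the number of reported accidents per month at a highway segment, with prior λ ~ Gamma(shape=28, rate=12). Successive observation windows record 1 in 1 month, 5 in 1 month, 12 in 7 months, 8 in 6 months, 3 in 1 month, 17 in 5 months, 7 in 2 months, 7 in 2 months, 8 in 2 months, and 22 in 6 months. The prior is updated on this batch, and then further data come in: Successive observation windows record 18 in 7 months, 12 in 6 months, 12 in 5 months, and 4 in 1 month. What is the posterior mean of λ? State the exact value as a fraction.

41/16

Total count: 1 + 5 + 12 + 8 + 3 + 17 + 7 + 7 + 8 + 22 = 90.
Total exposure: 1 + 1 + 7 + 6 + 1 + 5 + 2 + 2 + 2 + 6 = 33 months.
After the first batch: Gamma(28 + 90, 12 + 33) = Gamma(118, 45).
Total count: 18 + 12 + 12 + 4 = 46.
Total exposure: 7 + 6 + 5 + 1 = 19 months.
After the second batch: Gamma(118 + 46, 45 + 19) = Gamma(164, 64).
Posterior mean = α'/β' = 164/64 = 41/16.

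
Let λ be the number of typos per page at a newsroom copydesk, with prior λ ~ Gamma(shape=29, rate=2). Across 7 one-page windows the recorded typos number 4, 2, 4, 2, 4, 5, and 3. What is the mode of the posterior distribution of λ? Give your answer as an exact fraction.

Total count: 4 + 2 + 4 + 2 + 4 + 5 + 3 = 24.
Total exposure: 7 pages.
Gamma(α, β) with Poisson data over total exposure Σt gives posterior Gamma(α+Σx, β+Σt) = Gamma(53, 9).
Posterior mode = (α'−1)/β' = 52/9.

52/9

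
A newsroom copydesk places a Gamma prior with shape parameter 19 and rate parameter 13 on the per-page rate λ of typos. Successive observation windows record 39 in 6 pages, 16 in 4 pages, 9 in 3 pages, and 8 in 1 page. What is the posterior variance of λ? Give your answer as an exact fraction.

Total count: 39 + 16 + 9 + 8 = 72.
Total exposure: 6 + 4 + 3 + 1 = 14 pages.
Posterior: α' = 19 + 72 = 91, β' = 13 + 14 = 27.
Posterior variance = α'/β'² = 91/729.

91/729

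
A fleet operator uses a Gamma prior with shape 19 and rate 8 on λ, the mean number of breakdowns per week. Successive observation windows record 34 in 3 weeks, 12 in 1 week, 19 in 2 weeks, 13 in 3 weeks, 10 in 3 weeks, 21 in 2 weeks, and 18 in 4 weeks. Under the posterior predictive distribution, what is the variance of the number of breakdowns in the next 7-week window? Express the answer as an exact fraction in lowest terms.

16863/338

Total count: 34 + 12 + 19 + 13 + 10 + 21 + 18 = 127.
Total exposure: 3 + 1 + 2 + 3 + 3 + 2 + 4 = 18 weeks.
Conjugate update: add total count to the shape and total exposure to the rate, giving Gamma(146, 26).
The posterior predictive for a window of length T is Negative Binomial with variance T·α'·(β'+T)/β'² = 7·146·33/676 = 16863/338.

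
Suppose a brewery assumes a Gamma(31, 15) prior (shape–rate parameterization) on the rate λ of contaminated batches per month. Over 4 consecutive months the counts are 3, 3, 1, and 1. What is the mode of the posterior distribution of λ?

Total count: 3 + 3 + 1 + 1 = 8.
Total exposure: 4 months.
Gamma(α, β) with Poisson data over total exposure Σt gives posterior Gamma(α+Σx, β+Σt) = Gamma(39, 19).
Posterior mode = (α'−1)/β' = 38/19 = 2.

2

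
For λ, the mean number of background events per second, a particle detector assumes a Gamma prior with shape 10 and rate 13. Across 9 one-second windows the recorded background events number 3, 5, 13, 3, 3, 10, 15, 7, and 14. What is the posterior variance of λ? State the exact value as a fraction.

83/484

Total count: 3 + 5 + 13 + 3 + 3 + 10 + 15 + 7 + 14 = 73.
Total exposure: 9 seconds.
By Gamma–Poisson conjugacy, the posterior is Gamma(α + Σx, β + Σt) = Gamma(10 + 73, 13 + 9) = Gamma(83, 22).
Posterior variance = α'/β'² = 83/484.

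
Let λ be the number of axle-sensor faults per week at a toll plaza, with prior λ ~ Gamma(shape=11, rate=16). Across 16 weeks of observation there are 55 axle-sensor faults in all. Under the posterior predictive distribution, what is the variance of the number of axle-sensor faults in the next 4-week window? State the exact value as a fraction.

Total count 55 over total exposure 16 weeks.
By Gamma–Poisson conjugacy, the posterior is Gamma(α + Σx, β + Σt) = Gamma(11 + 55, 16 + 16) = Gamma(66, 32).
The posterior predictive for a window of length T is Negative Binomial with variance T·α'·(β'+T)/β'² = 4·66·36/1024 = 297/32.

297/32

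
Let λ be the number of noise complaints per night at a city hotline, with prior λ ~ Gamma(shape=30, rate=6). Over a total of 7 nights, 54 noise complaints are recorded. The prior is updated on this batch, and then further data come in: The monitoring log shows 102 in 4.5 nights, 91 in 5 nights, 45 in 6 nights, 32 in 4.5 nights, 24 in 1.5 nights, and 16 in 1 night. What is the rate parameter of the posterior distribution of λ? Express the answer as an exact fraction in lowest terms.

Total count 54 over total exposure 7 nights.
After the first batch: Gamma(30 + 54, 6 + 7) = Gamma(84, 13).
Total count: 102 + 91 + 45 + 32 + 24 + 16 = 310.
Total exposure: 4.5 + 5 + 6 + 4.5 + 1.5 + 1 = 22.5 nights.
After the second batch: Gamma(84 + 310, 13 + 22.5) = Gamma(394, 71/2).

71/2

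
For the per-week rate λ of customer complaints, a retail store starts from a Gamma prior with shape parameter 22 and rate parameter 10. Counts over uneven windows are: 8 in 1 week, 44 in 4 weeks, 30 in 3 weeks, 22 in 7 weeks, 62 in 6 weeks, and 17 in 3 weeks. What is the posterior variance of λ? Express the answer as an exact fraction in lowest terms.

Total count: 8 + 44 + 30 + 22 + 62 + 17 = 183.
Total exposure: 1 + 4 + 3 + 7 + 6 + 3 = 24 weeks.
By Gamma–Poisson conjugacy, the posterior is Gamma(α + Σx, β + Σt) = Gamma(22 + 183, 10 + 24) = Gamma(205, 34).
Posterior variance = α'/β'² = 205/1156.

205/1156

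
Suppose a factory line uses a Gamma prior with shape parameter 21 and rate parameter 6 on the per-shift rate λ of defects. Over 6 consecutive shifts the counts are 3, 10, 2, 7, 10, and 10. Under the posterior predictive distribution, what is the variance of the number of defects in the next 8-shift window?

70

Total count: 3 + 10 + 2 + 7 + 10 + 10 = 42.
Total exposure: 6 shifts.
By Gamma–Poisson conjugacy, the posterior is Gamma(α + Σx, β + Σt) = Gamma(21 + 42, 6 + 6) = Gamma(63, 12).
The posterior predictive for a window of length T is Negative Binomial with variance T·α'·(β'+T)/β'² = 8·63·20/144 = 70.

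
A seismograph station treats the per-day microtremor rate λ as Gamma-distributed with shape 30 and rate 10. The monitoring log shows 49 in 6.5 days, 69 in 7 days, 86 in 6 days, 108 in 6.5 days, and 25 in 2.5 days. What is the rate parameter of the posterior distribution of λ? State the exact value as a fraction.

Total count: 49 + 69 + 86 + 108 + 25 = 337.
Total exposure: 6.5 + 7 + 6 + 6.5 + 2.5 = 28.5 days.
By Gamma–Poisson conjugacy, the posterior is Gamma(α + Σx, β + Σt) = Gamma(30 + 337, 10 + 28.5) = Gamma(367, 77/2).

77/2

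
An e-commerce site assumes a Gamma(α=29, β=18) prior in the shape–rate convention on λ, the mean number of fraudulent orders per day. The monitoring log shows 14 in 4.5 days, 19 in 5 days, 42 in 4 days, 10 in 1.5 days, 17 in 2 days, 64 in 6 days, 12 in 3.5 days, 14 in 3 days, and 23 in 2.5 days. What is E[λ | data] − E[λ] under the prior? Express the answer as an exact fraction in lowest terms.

Total count: 14 + 19 + 42 + 10 + 17 + 64 + 12 + 14 + 23 = 215.
Total exposure: 4.5 + 5 + 4 + 1.5 + 2 + 6 + 3.5 + 3 + 2.5 = 32 days.
The Gamma prior is conjugate for the Poisson rate, so λ | data ~ Gamma(29+215, 18+32) = Gamma(244, 50).
Posterior mean = 244/50 = 122/25; prior mean = 29/18 = 29/18. Difference = 122/25 − 29/18 = 1471/450.

1471/450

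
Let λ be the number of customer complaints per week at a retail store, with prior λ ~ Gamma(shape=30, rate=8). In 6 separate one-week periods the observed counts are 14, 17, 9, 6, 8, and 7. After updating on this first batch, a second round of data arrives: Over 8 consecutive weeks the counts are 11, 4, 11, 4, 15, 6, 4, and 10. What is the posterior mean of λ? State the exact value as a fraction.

78/11

Total count: 14 + 17 + 9 + 6 + 8 + 7 = 61.
Total exposure: 6 weeks.
After the first batch: Gamma(30 + 61, 8 + 6) = Gamma(91, 14).
Total count: 11 + 4 + 11 + 4 + 15 + 6 + 4 + 10 = 65.
Total exposure: 8 weeks.
After the second batch: Gamma(91 + 65, 14 + 8) = Gamma(156, 22).
Posterior mean = α'/β' = 156/22 = 78/11.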